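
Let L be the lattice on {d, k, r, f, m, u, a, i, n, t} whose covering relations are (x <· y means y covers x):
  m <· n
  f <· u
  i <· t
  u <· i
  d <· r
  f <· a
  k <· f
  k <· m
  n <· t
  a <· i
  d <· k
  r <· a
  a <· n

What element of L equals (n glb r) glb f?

d

n ∧ r = r
r ∧ f = d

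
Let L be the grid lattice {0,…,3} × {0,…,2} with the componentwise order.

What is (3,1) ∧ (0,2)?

Common lower bounds of {(3,1), (0,2)}: (0,0), (0,1).
The greatest among these is (0,1).

(0,1)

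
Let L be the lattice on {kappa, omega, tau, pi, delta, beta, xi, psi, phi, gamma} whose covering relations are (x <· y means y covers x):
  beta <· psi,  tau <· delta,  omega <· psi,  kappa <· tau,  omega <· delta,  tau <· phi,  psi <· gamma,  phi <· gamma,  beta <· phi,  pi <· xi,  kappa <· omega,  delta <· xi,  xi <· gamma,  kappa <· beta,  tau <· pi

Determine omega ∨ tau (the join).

delta

Common upper bounds of {omega, tau}: delta, gamma, xi.
The least among these is delta.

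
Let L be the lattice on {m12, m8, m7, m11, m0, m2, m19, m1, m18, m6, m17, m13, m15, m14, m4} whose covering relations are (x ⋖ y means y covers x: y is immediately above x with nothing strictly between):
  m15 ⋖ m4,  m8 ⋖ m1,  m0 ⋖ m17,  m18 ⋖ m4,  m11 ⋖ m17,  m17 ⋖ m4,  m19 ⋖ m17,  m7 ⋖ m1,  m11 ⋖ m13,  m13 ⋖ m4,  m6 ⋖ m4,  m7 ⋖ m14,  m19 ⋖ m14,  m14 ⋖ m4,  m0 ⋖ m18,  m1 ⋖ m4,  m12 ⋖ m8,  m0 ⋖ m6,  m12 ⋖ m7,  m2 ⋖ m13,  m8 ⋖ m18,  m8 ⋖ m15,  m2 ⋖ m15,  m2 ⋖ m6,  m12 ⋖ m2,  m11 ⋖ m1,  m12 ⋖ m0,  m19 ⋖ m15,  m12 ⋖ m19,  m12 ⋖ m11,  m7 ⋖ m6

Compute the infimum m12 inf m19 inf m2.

m12

Common lower bounds of {m12, m19, m2}: m12.
The greatest among these is m12.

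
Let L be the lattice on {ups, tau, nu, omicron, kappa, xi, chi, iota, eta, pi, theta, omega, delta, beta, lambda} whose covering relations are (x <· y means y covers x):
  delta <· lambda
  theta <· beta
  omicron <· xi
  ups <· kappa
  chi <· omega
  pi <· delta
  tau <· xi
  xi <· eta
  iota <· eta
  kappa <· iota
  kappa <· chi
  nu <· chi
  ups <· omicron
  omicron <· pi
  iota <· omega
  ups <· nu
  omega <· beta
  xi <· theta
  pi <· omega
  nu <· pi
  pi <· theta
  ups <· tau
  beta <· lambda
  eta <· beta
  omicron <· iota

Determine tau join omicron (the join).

xi

Common upper bounds of {tau, omicron}: beta, eta, lambda, theta, xi.
The least among these is xi.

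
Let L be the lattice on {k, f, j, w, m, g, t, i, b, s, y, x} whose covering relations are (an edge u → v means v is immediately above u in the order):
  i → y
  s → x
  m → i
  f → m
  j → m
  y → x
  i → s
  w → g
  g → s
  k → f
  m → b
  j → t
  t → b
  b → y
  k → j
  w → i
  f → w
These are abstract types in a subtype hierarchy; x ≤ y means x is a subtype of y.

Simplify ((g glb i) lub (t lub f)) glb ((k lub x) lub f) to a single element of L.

y

g ∧ i = w
t ∨ f = b
w ∨ b = y
k ∨ x = x
x ∨ f = x
y ∧ x = y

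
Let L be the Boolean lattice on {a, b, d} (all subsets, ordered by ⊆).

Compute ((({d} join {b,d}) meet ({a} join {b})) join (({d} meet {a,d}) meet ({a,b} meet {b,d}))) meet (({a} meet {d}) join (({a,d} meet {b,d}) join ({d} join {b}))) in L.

{b}

{d} ∨ {b,d} = {b,d}
{a} ∨ {b} = {a,b}
{b,d} ∧ {a,b} = {b}
{d} ∧ {a,d} = {d}
{a,b} ∧ {b,d} = {b}
{d} ∧ {b} = ∅
{b} ∨ ∅ = {b}
{a} ∧ {d} = ∅
{a,d} ∧ {b,d} = {d}
{d} ∨ {b} = {b,d}
{d} ∨ {b,d} = {b,d}
∅ ∨ {b,d} = {b,d}
{b} ∧ {b,d} = {b}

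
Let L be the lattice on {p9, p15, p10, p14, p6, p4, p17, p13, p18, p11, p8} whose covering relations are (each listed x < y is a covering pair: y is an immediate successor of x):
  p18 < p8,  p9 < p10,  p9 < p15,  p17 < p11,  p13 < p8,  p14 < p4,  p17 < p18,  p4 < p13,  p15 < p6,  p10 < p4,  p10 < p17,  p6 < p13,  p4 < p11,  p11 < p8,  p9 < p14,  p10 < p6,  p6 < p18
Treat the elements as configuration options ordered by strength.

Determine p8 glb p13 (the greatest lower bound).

Common lower bounds of {p8, p13}: p10, p13, p14, p15, p4, p6, p9.
The greatest among these is p13.

p13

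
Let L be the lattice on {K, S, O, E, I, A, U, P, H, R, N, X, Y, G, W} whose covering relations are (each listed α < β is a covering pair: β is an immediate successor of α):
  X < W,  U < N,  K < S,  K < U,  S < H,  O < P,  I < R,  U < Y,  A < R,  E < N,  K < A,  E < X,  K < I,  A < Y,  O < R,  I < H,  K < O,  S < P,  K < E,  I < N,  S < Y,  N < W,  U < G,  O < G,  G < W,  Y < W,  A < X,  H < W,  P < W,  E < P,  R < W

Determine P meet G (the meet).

O

Common lower bounds of {P, G}: K, O.
The greatest among these is O.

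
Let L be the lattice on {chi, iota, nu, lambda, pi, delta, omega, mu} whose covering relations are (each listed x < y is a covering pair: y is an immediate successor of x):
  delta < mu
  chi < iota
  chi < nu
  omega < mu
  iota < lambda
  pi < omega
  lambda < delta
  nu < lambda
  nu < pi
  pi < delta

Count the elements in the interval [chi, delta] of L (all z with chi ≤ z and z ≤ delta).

6

The interval [chi, delta] = {chi, delta, iota, lambda, nu, pi}, which has 6 elements.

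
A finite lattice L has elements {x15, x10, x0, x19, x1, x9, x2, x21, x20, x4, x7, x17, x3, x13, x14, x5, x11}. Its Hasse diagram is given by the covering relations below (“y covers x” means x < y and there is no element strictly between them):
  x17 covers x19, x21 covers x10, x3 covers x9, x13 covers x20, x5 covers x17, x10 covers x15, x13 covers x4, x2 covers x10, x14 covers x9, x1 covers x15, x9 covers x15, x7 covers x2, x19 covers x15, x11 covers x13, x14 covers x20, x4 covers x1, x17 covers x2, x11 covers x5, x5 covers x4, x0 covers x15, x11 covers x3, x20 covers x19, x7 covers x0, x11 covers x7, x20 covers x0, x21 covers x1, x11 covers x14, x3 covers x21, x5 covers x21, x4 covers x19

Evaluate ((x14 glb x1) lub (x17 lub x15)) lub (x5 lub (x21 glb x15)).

x5

x14 ∧ x1 = x15
x17 ∨ x15 = x17
x15 ∨ x17 = x17
x21 ∧ x15 = x15
x5 ∨ x15 = x5
x17 ∨ x5 = x5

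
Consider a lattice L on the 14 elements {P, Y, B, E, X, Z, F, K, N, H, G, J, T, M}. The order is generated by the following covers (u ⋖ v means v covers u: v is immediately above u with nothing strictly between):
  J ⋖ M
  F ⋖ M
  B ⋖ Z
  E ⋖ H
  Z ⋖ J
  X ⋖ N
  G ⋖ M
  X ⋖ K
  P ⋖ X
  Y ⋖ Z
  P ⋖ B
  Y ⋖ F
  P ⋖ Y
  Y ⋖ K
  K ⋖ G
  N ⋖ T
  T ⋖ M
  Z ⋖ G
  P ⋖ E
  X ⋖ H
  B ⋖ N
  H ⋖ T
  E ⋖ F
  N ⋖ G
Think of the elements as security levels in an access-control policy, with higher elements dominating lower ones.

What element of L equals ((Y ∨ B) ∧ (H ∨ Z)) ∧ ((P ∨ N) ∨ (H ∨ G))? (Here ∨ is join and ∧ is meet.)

Z

Y ∨ B = Z
H ∨ Z = M
Z ∧ M = Z
P ∨ N = N
H ∨ G = M
N ∨ M = M
Z ∧ M = Z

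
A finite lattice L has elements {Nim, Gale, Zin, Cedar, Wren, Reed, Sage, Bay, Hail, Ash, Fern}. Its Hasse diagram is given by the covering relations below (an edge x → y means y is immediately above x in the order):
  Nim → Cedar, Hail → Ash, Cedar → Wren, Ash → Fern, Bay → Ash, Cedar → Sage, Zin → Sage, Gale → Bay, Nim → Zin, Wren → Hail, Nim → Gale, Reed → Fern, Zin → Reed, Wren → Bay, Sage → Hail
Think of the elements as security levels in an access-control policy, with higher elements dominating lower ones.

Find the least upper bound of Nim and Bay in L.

Bay

Common upper bounds of {Nim, Bay}: Ash, Bay, Fern.
The least among these is Bay.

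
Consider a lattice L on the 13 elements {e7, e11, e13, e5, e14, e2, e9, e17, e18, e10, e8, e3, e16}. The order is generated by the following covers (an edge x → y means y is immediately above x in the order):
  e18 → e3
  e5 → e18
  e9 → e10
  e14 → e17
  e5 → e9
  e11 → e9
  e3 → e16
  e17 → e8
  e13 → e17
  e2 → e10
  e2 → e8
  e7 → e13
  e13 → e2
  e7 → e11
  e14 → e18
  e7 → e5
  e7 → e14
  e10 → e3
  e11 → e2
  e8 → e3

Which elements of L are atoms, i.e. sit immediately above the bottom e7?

e11, e13, e14, e5

The atoms are exactly the elements that cover e7: e11, e13, e14, e5.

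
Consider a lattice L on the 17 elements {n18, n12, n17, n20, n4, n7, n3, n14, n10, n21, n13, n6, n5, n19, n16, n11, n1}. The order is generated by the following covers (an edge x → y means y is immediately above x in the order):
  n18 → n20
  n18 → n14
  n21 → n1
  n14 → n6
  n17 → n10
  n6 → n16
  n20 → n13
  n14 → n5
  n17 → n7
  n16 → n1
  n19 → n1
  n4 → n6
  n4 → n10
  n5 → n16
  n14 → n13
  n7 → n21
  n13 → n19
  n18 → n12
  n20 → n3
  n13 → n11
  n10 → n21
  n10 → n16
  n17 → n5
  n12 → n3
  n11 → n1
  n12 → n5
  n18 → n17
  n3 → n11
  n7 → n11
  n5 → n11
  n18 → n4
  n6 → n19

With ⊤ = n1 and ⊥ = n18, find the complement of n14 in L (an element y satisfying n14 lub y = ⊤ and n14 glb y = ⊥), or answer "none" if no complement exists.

Need y with n14 ∨ y = n1 and n14 ∧ y = n18.
Checking each element gives: n21.

n21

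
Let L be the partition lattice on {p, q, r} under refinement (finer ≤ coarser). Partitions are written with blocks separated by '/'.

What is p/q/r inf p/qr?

p/q/r

The meet (common refinement) of p/q/r and p/qr intersects blocks pairwise, giving p/q/r.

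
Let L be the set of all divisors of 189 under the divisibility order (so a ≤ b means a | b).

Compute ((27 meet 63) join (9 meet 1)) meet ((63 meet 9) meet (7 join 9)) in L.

27 ∧ 63 = 9
9 ∧ 1 = 1
9 ∨ 1 = 9
63 ∧ 9 = 9
7 ∨ 9 = 63
9 ∧ 63 = 9
9 ∧ 9 = 9

9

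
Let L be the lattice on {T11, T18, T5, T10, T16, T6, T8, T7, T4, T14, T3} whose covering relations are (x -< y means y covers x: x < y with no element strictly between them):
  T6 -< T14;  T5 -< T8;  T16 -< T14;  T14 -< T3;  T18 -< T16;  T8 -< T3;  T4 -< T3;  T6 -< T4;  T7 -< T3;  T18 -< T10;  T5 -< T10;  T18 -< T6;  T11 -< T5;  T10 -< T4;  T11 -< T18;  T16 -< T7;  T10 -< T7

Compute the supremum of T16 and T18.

T16

Common upper bounds of {T16, T18}: T14, T16, T3, T7.
The least among these is T16.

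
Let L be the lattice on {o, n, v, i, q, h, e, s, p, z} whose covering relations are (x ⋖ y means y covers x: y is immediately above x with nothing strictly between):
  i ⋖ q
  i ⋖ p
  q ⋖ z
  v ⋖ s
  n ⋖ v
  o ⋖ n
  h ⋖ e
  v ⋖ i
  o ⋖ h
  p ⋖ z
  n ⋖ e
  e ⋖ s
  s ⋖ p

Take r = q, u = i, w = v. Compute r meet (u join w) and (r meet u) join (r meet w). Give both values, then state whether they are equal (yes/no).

i; i; yes

u join w = i, so r meet (u join w) = q meet i = i.
r meet u = i and r meet w = v, so (r meet u) join (r meet w) = i join v = i.
Equal: yes.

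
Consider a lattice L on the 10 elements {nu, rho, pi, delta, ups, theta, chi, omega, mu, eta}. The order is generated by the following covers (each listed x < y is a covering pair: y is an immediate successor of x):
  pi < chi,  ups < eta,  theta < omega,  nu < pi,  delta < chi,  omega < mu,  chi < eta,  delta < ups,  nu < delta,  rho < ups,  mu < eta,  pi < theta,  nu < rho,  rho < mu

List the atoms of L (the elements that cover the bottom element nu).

delta, pi, rho

The atoms are exactly the elements that cover nu: delta, pi, rho.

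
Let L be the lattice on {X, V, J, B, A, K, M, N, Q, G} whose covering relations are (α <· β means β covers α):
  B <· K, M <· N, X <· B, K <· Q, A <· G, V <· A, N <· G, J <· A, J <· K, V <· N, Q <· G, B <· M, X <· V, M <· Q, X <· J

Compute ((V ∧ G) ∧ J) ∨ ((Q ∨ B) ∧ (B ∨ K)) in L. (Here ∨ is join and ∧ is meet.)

K

V ∧ G = V
V ∧ J = X
Q ∨ B = Q
B ∨ K = K
Q ∧ K = K
X ∨ K = K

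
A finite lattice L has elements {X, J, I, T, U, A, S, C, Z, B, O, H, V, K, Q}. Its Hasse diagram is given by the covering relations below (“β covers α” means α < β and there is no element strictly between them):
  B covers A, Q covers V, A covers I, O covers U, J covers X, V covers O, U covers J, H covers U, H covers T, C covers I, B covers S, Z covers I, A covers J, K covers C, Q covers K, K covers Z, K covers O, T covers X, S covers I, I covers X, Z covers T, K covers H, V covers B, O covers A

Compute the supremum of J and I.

Common upper bounds of {J, I}: A, B, K, O, Q, V.
The least among these is A.

A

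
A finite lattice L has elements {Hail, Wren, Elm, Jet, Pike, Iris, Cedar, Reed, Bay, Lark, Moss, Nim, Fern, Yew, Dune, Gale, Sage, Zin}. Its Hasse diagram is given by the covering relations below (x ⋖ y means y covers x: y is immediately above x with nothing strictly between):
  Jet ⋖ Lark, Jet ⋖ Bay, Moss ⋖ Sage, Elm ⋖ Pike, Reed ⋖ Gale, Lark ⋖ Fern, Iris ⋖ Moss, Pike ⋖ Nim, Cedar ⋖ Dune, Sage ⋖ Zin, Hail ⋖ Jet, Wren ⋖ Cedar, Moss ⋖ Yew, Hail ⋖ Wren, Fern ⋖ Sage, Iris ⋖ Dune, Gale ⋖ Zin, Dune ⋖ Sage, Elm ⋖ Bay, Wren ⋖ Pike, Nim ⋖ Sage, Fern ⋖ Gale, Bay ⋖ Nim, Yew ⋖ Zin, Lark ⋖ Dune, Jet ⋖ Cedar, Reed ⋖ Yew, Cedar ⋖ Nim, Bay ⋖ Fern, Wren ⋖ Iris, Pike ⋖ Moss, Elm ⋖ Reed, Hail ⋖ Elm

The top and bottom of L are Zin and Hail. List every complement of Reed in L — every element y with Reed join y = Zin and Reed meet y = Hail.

Cedar, Dune

Need y with Reed ∨ y = Zin and Reed ∧ y = Hail.
Checking each element gives: Cedar, Dune.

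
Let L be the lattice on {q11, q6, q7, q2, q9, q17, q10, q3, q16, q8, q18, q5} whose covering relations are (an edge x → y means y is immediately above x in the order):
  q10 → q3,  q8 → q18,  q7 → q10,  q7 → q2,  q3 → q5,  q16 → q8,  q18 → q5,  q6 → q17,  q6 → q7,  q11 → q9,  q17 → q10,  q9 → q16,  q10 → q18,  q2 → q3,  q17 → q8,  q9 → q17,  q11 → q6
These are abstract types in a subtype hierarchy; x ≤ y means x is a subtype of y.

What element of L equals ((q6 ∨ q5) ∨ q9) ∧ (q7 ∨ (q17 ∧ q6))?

q6 ∨ q5 = q5
q5 ∨ q9 = q5
q17 ∧ q6 = q6
q7 ∨ q6 = q7
q5 ∧ q7 = q7

q7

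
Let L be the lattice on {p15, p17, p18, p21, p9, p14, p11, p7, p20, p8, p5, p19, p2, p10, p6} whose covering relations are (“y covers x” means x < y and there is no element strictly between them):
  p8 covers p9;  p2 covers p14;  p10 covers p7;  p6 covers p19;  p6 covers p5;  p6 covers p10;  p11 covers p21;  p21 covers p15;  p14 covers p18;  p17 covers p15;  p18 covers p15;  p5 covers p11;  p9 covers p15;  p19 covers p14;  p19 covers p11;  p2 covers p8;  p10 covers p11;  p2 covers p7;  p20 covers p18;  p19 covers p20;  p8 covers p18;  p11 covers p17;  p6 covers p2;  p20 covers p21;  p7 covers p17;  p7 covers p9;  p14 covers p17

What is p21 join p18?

p20

Common upper bounds of {p21, p18}: p19, p20, p6.
The least among these is p20.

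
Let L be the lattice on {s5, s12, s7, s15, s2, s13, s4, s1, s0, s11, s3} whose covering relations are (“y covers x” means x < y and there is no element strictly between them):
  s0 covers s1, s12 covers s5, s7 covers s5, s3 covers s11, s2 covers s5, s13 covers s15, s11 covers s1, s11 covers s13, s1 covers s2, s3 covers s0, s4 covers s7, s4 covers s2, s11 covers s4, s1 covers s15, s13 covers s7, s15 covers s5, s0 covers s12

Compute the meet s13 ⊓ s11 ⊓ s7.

Common lower bounds of {s13, s11, s7}: s5, s7.
The greatest among these is s7.

s7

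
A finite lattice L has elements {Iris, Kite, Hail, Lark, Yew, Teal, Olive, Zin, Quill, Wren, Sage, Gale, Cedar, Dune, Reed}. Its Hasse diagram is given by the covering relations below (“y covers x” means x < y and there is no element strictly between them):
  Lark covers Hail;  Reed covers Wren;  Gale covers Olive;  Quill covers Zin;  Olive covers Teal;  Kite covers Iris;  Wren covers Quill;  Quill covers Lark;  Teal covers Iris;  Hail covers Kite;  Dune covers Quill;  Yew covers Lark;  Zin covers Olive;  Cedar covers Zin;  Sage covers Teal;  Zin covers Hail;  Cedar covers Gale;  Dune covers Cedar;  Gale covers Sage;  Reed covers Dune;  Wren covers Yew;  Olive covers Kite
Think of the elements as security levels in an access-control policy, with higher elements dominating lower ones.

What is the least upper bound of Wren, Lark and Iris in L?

Wren

Common upper bounds of {Wren, Lark, Iris}: Reed, Wren.
The least among these is Wren.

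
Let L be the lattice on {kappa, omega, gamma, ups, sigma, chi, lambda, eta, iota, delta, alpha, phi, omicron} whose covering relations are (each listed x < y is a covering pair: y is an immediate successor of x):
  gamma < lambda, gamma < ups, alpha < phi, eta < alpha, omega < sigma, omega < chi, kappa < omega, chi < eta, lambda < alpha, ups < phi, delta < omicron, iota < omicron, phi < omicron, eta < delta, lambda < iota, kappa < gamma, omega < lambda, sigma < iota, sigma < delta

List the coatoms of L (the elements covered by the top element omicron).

delta, iota, phi

The coatoms are exactly the elements covered by omicron: delta, iota, phi.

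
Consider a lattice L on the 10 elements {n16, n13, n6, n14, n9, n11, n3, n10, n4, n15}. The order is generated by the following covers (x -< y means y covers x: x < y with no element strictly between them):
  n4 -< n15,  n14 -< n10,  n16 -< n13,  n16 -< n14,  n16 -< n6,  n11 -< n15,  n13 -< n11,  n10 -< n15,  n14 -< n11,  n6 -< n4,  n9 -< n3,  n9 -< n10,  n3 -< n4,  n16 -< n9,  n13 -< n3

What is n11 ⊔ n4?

Common upper bounds of {n11, n4}: n15.
The least among these is n15.

n15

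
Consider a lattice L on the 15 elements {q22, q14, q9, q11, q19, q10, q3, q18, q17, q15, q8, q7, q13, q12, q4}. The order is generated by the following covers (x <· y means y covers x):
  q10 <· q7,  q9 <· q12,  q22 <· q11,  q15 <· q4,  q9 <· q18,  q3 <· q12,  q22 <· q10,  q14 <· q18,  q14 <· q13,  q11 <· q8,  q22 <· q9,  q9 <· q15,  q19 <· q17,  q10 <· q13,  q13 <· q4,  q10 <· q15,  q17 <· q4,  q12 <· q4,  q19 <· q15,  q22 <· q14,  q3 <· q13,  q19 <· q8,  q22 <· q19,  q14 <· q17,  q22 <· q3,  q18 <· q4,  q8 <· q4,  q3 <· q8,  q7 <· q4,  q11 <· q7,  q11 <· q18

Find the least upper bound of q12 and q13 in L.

q4

Common upper bounds of {q12, q13}: q4.
The least among these is q4.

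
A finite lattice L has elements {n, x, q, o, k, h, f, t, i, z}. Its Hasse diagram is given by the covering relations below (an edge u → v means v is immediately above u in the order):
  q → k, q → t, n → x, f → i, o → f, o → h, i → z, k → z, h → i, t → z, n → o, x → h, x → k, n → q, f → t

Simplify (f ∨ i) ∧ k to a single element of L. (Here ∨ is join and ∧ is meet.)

f ∨ i = i
i ∧ k = x

x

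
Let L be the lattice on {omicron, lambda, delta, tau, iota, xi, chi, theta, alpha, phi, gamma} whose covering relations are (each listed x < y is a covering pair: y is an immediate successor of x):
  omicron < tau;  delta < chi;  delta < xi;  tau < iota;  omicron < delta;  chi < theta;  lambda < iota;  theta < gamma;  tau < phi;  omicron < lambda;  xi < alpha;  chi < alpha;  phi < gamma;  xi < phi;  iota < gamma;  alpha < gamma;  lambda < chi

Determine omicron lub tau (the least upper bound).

tau

Common upper bounds of {omicron, tau}: gamma, iota, phi, tau.
The least among these is tau.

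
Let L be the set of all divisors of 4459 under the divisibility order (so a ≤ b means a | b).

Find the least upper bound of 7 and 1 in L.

Common upper bounds of {7, 1}: 343, 4459, 49, 637, 7, 91.
The least among these is 7.

7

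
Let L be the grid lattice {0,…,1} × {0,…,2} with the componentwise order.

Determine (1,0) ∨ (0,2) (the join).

(1,2)

In a product of chains, the join is componentwise max, giving (1,2).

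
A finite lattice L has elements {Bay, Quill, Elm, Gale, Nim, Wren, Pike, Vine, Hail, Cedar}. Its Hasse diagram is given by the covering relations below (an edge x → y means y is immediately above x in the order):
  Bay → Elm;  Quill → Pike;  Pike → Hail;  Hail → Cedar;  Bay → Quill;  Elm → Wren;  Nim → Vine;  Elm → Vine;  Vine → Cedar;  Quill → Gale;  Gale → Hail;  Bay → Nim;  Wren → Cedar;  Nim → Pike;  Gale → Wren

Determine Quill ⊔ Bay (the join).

Quill

Common upper bounds of {Quill, Bay}: Cedar, Gale, Hail, Pike, Quill, Wren.
The least among these is Quill.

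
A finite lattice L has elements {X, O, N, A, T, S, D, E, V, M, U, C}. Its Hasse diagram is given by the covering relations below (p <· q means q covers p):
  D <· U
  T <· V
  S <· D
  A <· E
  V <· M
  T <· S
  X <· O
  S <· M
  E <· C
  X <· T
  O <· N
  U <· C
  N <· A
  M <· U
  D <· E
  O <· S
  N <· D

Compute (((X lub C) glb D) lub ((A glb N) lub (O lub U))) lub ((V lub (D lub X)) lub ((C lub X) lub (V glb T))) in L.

X ∨ C = C
C ∧ D = D
A ∧ N = N
O ∨ U = U
N ∨ U = U
D ∨ U = U
D ∨ X = D
V ∨ D = U
C ∨ X = C
V ∧ T = T
C ∨ T = C
U ∨ C = C
U ∨ C = C

C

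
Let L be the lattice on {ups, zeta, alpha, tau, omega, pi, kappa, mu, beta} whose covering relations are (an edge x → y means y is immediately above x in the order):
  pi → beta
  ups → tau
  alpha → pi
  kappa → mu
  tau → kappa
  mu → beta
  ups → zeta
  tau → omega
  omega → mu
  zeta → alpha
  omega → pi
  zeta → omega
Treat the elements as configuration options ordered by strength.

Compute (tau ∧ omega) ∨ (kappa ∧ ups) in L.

tau

tau ∧ omega = tau
kappa ∧ ups = ups
tau ∨ ups = tau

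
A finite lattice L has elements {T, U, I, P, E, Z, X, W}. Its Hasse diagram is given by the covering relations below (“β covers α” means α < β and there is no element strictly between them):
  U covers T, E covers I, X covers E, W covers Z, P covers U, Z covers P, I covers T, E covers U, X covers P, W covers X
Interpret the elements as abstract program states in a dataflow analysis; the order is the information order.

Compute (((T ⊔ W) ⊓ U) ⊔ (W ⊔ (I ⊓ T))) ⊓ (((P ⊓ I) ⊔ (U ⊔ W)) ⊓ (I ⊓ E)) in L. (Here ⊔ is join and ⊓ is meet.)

I

T ∨ W = W
W ∧ U = U
I ∧ T = T
W ∨ T = W
U ∨ W = W
P ∧ I = T
U ∨ W = W
T ∨ W = W
I ∧ E = I
W ∧ I = I
W ∧ I = I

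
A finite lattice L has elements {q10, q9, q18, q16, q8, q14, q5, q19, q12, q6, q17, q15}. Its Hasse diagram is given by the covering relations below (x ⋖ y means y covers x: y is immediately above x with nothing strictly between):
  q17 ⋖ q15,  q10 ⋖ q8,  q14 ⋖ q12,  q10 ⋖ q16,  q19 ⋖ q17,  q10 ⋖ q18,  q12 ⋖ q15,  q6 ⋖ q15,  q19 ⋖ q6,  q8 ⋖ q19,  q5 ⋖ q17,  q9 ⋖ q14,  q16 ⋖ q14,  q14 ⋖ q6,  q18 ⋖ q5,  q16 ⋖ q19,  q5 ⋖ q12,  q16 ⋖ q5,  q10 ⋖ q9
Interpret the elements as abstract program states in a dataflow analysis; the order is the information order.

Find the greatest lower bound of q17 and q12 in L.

Common lower bounds of {q17, q12}: q10, q16, q18, q5.
The greatest among these is q5.

q5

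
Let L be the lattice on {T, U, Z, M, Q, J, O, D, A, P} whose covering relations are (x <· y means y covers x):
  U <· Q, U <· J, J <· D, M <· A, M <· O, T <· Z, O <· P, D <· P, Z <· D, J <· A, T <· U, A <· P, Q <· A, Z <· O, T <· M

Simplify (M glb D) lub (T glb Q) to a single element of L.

T

M ∧ D = T
T ∧ Q = T
T ∨ T = T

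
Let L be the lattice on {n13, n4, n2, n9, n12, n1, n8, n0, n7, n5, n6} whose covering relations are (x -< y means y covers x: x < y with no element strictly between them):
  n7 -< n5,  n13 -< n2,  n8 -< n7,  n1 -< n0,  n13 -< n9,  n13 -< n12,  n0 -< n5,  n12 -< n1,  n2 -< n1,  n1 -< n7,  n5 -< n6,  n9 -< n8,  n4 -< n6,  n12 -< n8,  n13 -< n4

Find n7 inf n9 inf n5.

Common lower bounds of {n7, n9, n5}: n13, n9.
The greatest among these is n9.

n9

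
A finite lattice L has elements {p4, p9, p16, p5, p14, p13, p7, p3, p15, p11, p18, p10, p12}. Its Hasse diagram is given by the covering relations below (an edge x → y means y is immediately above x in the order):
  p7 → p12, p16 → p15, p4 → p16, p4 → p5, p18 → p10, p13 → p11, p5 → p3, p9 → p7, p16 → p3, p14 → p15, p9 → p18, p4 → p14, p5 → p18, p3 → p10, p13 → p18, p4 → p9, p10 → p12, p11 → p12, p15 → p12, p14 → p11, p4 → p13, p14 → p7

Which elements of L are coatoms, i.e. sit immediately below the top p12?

p10, p11, p15, p7

The coatoms are exactly the elements covered by p12: p10, p11, p15, p7.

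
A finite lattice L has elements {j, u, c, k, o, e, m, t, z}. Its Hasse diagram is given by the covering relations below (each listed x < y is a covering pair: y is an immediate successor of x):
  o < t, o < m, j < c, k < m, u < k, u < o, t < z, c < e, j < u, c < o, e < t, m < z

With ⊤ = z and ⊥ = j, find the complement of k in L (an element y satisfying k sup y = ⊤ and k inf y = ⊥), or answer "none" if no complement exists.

Need y with k ∨ y = z and k ∧ y = j.
Checking each element gives: e.

e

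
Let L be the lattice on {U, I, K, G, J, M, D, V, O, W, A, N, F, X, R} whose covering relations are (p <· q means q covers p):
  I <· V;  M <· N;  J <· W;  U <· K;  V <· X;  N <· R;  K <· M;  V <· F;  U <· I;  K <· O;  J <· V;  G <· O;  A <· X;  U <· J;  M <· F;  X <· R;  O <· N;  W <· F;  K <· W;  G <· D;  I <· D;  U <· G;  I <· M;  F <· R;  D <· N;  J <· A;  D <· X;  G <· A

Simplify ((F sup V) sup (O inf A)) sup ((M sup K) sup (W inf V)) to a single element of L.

F ∨ V = F
O ∧ A = G
F ∨ G = R
M ∨ K = M
W ∧ V = J
M ∨ J = F
R ∨ F = R

R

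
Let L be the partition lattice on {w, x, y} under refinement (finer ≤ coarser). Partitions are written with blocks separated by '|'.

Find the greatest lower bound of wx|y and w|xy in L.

w|x|y

Common lower bounds of {wx|y, w|xy}: w|x|y.
The greatest among these is w|x|y.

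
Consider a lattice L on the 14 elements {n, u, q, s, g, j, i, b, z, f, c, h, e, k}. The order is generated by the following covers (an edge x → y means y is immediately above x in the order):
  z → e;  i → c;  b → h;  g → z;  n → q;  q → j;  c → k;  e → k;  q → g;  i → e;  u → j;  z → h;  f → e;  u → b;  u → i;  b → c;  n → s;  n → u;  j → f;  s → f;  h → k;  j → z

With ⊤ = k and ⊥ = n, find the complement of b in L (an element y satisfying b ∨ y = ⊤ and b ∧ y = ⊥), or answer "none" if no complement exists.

s

Need y with b ∨ y = k and b ∧ y = n.
Checking each element gives: s.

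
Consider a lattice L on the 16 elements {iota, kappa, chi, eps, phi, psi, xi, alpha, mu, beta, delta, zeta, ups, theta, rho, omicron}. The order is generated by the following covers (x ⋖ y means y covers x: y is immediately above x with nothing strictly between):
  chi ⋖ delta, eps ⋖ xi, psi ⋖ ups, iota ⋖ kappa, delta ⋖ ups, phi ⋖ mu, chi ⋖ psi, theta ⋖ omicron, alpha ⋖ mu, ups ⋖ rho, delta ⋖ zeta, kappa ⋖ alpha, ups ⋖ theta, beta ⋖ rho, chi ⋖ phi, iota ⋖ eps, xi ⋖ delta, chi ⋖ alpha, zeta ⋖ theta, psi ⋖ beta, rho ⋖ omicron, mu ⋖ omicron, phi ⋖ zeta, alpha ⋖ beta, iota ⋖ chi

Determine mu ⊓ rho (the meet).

Common lower bounds of {mu, rho}: alpha, chi, iota, kappa.
The greatest among these is alpha.

alpha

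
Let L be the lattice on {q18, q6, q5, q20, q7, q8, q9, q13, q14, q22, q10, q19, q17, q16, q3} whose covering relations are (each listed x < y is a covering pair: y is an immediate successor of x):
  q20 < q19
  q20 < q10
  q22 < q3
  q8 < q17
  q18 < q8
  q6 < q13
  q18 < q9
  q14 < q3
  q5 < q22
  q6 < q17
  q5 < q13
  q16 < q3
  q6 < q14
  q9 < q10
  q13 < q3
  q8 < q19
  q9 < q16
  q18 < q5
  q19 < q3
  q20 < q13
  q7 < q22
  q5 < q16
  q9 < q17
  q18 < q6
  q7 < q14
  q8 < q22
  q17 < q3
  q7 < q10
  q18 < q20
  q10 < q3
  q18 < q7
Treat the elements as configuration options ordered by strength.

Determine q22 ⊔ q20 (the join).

Common upper bounds of {q22, q20}: q3.
The least among these is q3.

q3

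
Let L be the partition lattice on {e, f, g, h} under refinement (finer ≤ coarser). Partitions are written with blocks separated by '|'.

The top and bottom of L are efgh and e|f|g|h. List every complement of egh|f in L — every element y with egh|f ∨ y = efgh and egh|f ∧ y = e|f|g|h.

ef|g|h, e|fg|h, e|fh|g

Need y with egh|f ∨ y = efgh and egh|f ∧ y = e|f|g|h.
Checking each element gives: ef|g|h, e|fg|h, e|fh|g.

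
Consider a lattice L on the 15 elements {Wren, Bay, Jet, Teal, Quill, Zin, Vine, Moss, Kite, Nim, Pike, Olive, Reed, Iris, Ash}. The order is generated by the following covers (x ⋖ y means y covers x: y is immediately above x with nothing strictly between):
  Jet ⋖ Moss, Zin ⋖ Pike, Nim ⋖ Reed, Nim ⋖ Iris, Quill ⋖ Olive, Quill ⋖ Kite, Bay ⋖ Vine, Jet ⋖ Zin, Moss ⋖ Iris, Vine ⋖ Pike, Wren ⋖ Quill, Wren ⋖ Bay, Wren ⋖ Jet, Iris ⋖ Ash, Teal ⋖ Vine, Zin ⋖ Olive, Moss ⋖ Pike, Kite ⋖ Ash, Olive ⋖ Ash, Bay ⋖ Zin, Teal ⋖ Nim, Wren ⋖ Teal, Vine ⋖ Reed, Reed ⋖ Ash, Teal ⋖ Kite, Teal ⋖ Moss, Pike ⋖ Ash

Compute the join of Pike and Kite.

Common upper bounds of {Pike, Kite}: Ash.
The least among these is Ash.

Ash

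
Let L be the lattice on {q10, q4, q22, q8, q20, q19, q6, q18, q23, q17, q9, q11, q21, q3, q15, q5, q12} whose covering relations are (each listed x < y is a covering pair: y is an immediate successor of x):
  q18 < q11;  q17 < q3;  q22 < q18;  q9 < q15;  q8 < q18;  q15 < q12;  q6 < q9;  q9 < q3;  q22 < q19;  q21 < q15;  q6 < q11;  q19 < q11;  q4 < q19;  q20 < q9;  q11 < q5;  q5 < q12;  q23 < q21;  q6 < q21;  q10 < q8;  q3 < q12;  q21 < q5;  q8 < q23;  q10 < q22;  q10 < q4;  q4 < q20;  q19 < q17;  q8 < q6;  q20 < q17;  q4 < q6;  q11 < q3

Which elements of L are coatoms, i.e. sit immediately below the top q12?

q15, q3, q5

The coatoms are exactly the elements covered by q12: q15, q3, q5.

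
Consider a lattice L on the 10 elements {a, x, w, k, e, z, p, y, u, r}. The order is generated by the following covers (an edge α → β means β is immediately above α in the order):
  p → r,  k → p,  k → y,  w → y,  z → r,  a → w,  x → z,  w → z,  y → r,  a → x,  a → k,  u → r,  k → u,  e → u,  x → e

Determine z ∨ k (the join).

r

Common upper bounds of {z, k}: r.
The least among these is r.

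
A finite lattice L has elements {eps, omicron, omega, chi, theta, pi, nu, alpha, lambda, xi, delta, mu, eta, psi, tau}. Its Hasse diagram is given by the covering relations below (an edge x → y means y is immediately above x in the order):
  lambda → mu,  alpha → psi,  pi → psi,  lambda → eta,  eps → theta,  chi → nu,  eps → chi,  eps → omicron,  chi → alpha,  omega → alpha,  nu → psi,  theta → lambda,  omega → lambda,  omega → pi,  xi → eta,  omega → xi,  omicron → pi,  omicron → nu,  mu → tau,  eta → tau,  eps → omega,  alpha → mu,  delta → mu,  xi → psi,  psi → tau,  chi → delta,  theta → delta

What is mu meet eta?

lambda

Common lower bounds of {mu, eta}: eps, lambda, omega, theta.
The greatest among these is lambda.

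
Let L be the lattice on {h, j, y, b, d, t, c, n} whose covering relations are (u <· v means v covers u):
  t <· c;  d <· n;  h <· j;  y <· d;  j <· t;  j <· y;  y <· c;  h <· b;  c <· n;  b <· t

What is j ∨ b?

Common upper bounds of {j, b}: c, n, t.
The least among these is t.

t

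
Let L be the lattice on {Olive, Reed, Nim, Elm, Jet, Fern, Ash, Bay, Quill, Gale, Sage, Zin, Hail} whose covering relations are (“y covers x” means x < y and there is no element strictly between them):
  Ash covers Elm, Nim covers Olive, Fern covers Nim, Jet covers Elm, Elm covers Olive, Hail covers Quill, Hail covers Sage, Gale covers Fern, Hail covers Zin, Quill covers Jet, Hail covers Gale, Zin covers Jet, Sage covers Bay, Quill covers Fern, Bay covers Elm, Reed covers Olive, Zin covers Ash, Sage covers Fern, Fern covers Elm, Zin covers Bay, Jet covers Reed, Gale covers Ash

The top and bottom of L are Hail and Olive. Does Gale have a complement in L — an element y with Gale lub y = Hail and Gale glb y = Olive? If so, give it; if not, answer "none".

Reed

Need y with Gale ∨ y = Hail and Gale ∧ y = Olive.
Checking each element gives: Reed.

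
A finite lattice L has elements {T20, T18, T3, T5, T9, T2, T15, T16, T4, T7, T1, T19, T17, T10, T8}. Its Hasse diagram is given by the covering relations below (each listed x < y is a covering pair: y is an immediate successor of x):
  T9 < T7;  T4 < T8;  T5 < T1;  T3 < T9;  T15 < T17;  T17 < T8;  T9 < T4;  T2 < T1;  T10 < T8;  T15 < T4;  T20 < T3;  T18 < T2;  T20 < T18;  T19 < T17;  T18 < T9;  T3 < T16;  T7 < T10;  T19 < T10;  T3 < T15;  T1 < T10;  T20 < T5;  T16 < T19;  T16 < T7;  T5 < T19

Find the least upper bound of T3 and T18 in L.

Common upper bounds of {T3, T18}: T10, T4, T7, T8, T9.
The least among these is T9.

T9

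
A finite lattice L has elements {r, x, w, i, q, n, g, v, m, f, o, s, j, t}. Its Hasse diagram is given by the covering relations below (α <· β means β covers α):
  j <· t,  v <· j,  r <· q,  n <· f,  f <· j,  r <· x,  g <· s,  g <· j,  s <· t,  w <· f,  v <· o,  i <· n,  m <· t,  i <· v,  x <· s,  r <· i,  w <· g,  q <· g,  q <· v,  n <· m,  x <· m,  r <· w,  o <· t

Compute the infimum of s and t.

s

Common lower bounds of {s, t}: g, q, r, s, w, x.
The greatest among these is s.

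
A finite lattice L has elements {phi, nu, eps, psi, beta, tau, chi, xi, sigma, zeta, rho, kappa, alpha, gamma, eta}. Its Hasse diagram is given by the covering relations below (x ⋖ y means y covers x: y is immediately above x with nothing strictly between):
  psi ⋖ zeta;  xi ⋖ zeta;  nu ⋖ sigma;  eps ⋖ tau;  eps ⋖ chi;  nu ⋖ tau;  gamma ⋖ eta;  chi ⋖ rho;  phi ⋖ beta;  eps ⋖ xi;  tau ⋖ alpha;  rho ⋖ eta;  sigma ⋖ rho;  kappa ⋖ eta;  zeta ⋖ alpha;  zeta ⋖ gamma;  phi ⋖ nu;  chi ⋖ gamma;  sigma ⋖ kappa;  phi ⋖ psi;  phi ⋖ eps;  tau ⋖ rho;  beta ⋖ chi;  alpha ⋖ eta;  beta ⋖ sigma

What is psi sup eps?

Common upper bounds of {psi, eps}: alpha, eta, gamma, zeta.
The least among these is zeta.

zeta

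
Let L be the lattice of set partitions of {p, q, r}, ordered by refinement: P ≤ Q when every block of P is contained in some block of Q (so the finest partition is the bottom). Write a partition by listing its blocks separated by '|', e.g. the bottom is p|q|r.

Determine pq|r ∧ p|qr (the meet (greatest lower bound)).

p|q|r

The meet (common refinement) of pq|r and p|qr intersects blocks pairwise, giving p|q|r.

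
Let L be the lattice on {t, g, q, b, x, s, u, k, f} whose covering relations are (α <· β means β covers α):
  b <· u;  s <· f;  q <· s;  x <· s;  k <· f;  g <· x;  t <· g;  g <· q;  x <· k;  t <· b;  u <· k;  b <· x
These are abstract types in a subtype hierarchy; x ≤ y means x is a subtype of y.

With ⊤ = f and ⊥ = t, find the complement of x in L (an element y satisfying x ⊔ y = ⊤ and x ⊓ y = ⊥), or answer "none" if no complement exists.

none

For every candidate y, either x ∨ y ≠ f or x ∧ y ≠ t; no complement exists.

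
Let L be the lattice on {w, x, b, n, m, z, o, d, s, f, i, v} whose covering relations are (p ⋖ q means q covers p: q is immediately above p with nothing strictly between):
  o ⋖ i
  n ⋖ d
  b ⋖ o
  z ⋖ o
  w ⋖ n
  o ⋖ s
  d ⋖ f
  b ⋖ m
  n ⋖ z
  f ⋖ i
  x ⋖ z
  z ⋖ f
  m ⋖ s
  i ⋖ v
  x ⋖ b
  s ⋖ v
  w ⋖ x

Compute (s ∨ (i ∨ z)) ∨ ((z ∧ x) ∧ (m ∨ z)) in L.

i ∨ z = i
s ∨ i = v
z ∧ x = x
m ∨ z = s
x ∧ s = x
v ∨ x = v

v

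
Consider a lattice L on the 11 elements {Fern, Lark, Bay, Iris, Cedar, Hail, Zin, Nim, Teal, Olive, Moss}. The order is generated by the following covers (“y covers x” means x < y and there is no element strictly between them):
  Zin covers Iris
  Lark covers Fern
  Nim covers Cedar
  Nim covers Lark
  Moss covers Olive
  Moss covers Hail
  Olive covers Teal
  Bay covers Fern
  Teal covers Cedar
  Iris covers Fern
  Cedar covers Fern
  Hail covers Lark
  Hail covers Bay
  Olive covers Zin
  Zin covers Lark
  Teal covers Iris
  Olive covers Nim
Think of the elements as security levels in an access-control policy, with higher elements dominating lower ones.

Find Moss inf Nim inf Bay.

Common lower bounds of {Moss, Nim, Bay}: Fern.
The greatest among these is Fern.

Fern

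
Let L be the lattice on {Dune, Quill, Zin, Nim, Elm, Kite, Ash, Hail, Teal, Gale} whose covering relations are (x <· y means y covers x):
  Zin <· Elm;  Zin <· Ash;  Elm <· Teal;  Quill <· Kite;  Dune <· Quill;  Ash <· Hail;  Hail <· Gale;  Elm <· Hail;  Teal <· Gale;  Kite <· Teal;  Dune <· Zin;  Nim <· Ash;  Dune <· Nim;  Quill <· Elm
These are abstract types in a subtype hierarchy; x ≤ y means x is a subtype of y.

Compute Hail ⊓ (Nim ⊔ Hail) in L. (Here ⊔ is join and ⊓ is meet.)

Hail

Nim ∨ Hail = Hail
Hail ∧ Hail = Hail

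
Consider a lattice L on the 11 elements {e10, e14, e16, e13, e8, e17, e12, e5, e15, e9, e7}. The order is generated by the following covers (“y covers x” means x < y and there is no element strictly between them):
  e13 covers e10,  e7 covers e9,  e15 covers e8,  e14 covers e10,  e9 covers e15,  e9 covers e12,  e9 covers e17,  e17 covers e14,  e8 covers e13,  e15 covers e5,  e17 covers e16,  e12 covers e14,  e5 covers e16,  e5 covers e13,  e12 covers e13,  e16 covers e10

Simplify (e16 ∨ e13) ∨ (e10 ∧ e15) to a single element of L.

e16 ∨ e13 = e5
e10 ∧ e15 = e10
e5 ∨ e10 = e5

e5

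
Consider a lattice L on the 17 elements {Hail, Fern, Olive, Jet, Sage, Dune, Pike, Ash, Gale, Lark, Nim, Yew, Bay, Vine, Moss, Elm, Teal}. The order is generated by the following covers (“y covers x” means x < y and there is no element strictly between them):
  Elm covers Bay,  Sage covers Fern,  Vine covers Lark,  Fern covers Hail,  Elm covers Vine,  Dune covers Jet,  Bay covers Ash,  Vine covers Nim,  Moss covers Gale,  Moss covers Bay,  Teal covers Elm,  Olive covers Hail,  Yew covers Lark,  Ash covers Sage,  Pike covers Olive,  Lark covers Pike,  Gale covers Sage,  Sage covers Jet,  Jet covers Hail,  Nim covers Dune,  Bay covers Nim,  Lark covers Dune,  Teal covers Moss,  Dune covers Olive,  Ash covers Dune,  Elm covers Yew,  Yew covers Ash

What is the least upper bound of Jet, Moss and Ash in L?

Common upper bounds of {Jet, Moss, Ash}: Moss, Teal.
The least among these is Moss.

Moss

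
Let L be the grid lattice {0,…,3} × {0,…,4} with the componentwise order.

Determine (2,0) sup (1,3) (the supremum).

In a product of chains, the join is componentwise max, giving (2,3).

(2,3)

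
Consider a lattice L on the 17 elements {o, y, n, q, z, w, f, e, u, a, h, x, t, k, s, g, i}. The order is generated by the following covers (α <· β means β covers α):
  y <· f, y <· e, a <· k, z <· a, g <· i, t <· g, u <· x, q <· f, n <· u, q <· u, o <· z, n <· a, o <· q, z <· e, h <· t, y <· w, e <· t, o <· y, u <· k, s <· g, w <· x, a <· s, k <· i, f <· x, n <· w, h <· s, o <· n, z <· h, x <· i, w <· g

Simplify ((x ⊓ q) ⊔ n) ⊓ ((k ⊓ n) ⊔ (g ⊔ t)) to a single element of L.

n

x ∧ q = q
q ∨ n = u
k ∧ n = n
g ∨ t = g
n ∨ g = g
u ∧ g = n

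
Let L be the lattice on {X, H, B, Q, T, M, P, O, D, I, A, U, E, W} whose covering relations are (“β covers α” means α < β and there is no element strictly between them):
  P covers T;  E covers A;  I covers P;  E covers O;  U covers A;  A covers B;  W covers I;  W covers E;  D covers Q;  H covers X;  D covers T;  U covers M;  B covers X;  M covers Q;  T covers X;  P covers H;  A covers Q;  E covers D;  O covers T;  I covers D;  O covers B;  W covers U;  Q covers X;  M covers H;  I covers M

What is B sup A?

Common upper bounds of {B, A}: A, E, U, W.
The least among these is A.

A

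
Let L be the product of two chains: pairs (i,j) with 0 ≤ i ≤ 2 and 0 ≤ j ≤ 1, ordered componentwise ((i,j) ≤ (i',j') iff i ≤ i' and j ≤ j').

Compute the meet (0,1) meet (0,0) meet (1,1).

(0,0)

Common lower bounds of {(0,1), (0,0), (1,1)}: (0,0).
The greatest among these is (0,0).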